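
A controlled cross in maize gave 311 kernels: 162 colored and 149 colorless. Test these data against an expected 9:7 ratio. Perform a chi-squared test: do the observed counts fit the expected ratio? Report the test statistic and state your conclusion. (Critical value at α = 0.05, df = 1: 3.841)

2.187; consistent

Total ratio parts = 16. Expected numbers out of 311:
  colored: 311 × 9/16 = 174.9375
  colorless: 311 × 7/16 = 136.0625
χ² = Σ (O − E)² / E
  colored: (162 − 174.9375)² / 174.9375 = 0.9568
  colorless: (149 − 136.0625)² / 136.0625 = 1.2302
χ² = 0.9568 + 1.2302 = 2.187
Degrees of freedom = 2 − 1 = 1; critical value at α = 0.05 is 3.841.
Since 2.187 < 3.841, we fail to reject the null hypothesis — the data are consistent with the 9:7 ratio.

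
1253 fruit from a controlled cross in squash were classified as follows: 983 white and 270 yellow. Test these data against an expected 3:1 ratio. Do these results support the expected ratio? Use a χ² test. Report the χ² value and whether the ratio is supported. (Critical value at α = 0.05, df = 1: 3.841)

Expected counts for N = 1253 under a 3:1 ratio (total parts = 4):
  white: 1253 × 3/4 = 939.75
  yellow: 1253 × 1/4 = 313.25
χ² = Σ (O − E)² / E
  white: (983 − 939.75)² / 939.75 = 1.9905
  yellow: (270 − 313.25)² / 313.25 = 5.9715
χ² = 1.9905 + 5.9715 = 7.962
Degrees of freedom = 2 − 1 = 1; critical value at α = 0.05 is 3.841.
Since 7.962 > 3.841, we reject the null hypothesis — the data do not fit the 3:1 ratio.

7.962; not consistent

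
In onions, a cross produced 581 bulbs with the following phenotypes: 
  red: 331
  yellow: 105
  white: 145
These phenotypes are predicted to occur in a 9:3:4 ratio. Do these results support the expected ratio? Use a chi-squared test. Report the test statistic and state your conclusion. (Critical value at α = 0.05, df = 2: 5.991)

Total ratio parts = 16. Expected numbers out of 581:
  red: 581 × 9/16 = 326.8125
  yellow: 581 × 3/16 = 108.9375
  white: 581 × 4/16 = 145.25
χ² = Σ (O − E)² / E
  red: (331 − 326.8125)² / 326.8125 = 0.0537
  yellow: (105 − 108.9375)² / 108.9375 = 0.1423
  white: (145 − 145.25)² / 145.25 = 0.0004
χ² = 0.0537 + 0.1423 + 0.0004 = 0.1964 ≈ 0.196
Degrees of freedom = 3 − 1 = 2; critical value at α = 0.05 is 5.991.
Since 0.196 < 5.991, we fail to reject the null hypothesis — the data are consistent with the 9:3:4 ratio.

0.196; consistent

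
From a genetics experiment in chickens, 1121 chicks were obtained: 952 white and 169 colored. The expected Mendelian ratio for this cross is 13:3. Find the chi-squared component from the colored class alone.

Expected counts for N = 1121 under a 13:3 ratio (total parts = 16):
  white: 1121 × 13/16 = 910.8125
  colored: 1121 × 3/16 = 210.1875
Contribution of colored: (169 − 210.1875)² / 210.1875 = 8.0709

8.071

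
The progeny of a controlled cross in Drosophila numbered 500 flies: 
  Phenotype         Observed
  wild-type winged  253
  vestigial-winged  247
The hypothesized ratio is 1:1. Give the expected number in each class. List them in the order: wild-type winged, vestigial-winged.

250, 250

Expected counts for N = 500 under a 1:1 ratio (total parts = 2):
  wild-type winged: 500 × 1/2 = 250
  vestigial-winged: 500 × 1/2 = 250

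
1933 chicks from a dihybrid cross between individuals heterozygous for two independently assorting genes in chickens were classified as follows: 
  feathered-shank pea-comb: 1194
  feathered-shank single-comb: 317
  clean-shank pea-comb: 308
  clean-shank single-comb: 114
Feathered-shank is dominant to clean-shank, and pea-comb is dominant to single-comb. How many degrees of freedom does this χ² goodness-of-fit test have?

A dihybrid F₂ with independent assortment and complete dominance at both loci gives a 9:3:3:1 phenotypic ratio.
A goodness-of-fit test with 4 phenotype classes has df = 4 − 1 = 3.

3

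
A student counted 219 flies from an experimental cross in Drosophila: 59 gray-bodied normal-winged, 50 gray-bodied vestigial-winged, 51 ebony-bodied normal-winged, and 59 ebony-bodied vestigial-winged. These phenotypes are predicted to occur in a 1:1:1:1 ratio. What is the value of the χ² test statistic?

1.329

Total ratio parts = 4. Expected numbers out of 219:
  gray-bodied normal-winged: 219 × 1/4 = 54.75
  gray-bodied vestigial-winged: 219 × 1/4 = 54.75
  ebony-bodied normal-winged: 219 × 1/4 = 54.75
  ebony-bodied vestigial-winged: 219 × 1/4 = 54.75
χ² = Σ (O − E)² / E
  gray-bodied normal-winged: (59 − 54.75)² / 54.75 = 0.3299
  gray-bodied vestigial-winged: (50 − 54.75)² / 54.75 = 0.4121
  ebony-bodied normal-winged: (51 − 54.75)² / 54.75 = 0.2568
  ebony-bodied vestigial-winged: (59 − 54.75)² / 54.75 = 0.3299
χ² = 0.3299 + 0.4121 + 0.2568 + 0.3299 = 1.3287 ≈ 1.329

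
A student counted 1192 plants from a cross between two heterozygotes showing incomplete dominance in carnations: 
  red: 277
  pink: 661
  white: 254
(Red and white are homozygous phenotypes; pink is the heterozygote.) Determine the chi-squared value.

15.065

With incomplete dominance, a heterozygote × heterozygote cross gives a 1:2:1 phenotypic ratio.
Total ratio parts = 4. Expected numbers out of 1192:
  red: 1192 × 1/4 = 298
  pink: 1192 × 2/4 = 596
  white: 1192 × 1/4 = 298
χ² = Σ (O − E)² / E
  red: (277 − 298)² / 298 = 1.4799
  pink: (661 − 596)² / 596 = 7.0889
  white: (254 − 298)² / 298 = 6.4966
χ² = 1.4799 + 7.0889 + 6.4966 = 15.0654 ≈ 15.065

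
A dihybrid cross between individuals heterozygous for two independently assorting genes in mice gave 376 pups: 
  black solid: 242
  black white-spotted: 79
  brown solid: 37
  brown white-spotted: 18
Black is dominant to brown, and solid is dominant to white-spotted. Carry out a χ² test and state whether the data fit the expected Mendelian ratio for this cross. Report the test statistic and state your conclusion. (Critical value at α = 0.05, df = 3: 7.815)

A dihybrid F₂ with independent assortment and complete dominance at both loci gives a 9:3:3:1 phenotypic ratio.
Total ratio parts = 16. Expected numbers out of 376:
  black solid: 376 × 9/16 = 211.5
  black white-spotted: 376 × 3/16 = 70.5
  brown solid: 376 × 3/16 = 70.5
  brown white-spotted: 376 × 1/16 = 23.5
χ² = Σ (O − E)² / E
  black solid: (242 − 211.5)² / 211.5 = 4.3983
  black white-spotted: (79 − 70.5)² / 70.5 = 1.0248
  brown solid: (37 − 70.5)² / 70.5 = 15.9184
  brown white-spotted: (18 − 23.5)² / 23.5 = 1.2872
χ² = 4.3983 + 1.0248 + 15.9184 + 1.2872 = 22.6287 ≈ 22.629
Degrees of freedom = 4 − 1 = 3; critical value at α = 0.05 is 7.815.
Since 22.629 > 7.815, we reject the null hypothesis — the data do not fit the 9:3:3:1 ratio.

22.629; not consistent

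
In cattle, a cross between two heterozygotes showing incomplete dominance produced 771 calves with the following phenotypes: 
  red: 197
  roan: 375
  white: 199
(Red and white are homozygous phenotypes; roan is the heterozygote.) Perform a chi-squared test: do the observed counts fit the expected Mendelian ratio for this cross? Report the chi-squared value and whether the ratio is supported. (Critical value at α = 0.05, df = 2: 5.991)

0.582; consistent

With incomplete dominance, a heterozygote × heterozygote cross gives a 1:2:1 phenotypic ratio.
Under the 1:2:1 hypothesis (Σ ratio = 4, N = 771):
  red: 771 × 1/4 = 192.75
  roan: 771 × 2/4 = 385.5
  white: 771 × 1/4 = 192.75
χ² = Σ (O − E)² / E
  red: (197 − 192.75)² / 192.75 = 0.0937
  roan: (375 − 385.5)² / 385.5 = 0.2860
  white: (199 − 192.75)² / 192.75 = 0.2027
χ² = 0.0937 + 0.2860 + 0.2027 = 0.5824 ≈ 0.582
Degrees of freedom = 3 − 1 = 2; critical value at α = 0.05 is 5.991.
Since 0.582 < 5.991, we fail to reject the null hypothesis — the data are consistent with the 1:2:1 ratio.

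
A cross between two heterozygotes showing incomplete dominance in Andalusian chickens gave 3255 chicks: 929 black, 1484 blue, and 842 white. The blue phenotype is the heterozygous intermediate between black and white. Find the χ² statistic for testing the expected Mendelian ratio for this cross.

29.956

With incomplete dominance, a heterozygote × heterozygote cross gives a 1:2:1 phenotypic ratio.
The 1:2:1 ratio has 4 parts, so with N = 3255 the expected counts are:
  black: 3255 × 1/4 = 813.75
  blue: 3255 × 2/4 = 1627.5
  white: 3255 × 1/4 = 813.75
χ² = Σ (O − E)² / E
  black: (929 − 813.75)² / 813.75 = 16.3227
  blue: (1484 − 1627.5)² / 1627.5 = 12.6527
  white: (842 − 813.75)² / 813.75 = 0.9807
χ² = 16.3227 + 12.6527 + 0.9807 = 29.9561 ≈ 29.956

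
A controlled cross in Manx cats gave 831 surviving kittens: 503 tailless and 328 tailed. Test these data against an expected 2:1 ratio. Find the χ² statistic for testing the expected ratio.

Total ratio parts = 3. Expected numbers out of 831:
  tailless: 831 × 2/3 = 554
  tailed: 831 × 1/3 = 277
χ² = Σ (O − E)² / E
  tailless: (503 − 554)² / 554 = 4.6949
  tailed: (328 − 277)² / 277 = 9.3899
χ² = 4.6949 + 9.3899 = 14.0848 ≈ 14.085

14.085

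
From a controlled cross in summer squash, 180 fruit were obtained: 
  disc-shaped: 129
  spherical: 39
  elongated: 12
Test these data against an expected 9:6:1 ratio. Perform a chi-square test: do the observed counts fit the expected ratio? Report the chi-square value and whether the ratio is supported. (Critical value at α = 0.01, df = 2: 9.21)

19.689; not consistent

Total ratio parts = 16. Expected numbers out of 180:
  disc-shaped: 180 × 9/16 = 101.25
  spherical: 180 × 6/16 = 67.5
  elongated: 180 × 1/16 = 11.25
χ² = Σ (O − E)² / E
  disc-shaped: (129 − 101.25)² / 101.25 = 7.6056
  spherical: (39 − 67.5)² / 67.5 = 12.0333
  elongated: (12 − 11.25)² / 11.25 = 0.0500
χ² = 7.6056 + 12.0333 + 0.0500 = 19.6889 ≈ 19.689
Degrees of freedom = 3 − 1 = 2; critical value at α = 0.01 is 9.21.
Since 19.689 > 9.21, we reject the null hypothesis — the data do not fit the 9:6:1 ratio.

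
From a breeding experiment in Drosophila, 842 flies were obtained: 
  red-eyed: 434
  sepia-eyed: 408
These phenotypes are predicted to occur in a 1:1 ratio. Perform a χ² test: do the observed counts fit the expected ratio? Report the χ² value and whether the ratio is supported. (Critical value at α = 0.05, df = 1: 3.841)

0.803; consistent

Expected counts for N = 842 under a 1:1 ratio (total parts = 2):
  red-eyed: 842 × 1/2 = 421
  sepia-eyed: 842 × 1/2 = 421
χ² = Σ (O − E)² / E
  red-eyed: (434 − 421)² / 421 = 0.4014
  sepia-eyed: (408 − 421)² / 421 = 0.4014
χ² = 0.4014 + 0.4014 = 0.8028 ≈ 0.803
Degrees of freedom = 2 − 1 = 1; critical value at α = 0.05 is 3.841.
Since 0.803 < 3.841, we fail to reject the null hypothesis — the data are consistent with the 1:1 ratio.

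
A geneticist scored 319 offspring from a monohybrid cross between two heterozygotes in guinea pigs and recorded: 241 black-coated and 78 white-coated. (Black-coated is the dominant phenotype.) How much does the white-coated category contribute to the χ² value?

0.038

For a monohybrid cross between heterozygotes with complete dominance, the expected phenotypic ratio is 3:1.
Under the 3:1 hypothesis (Σ ratio = 4, N = 319):
  black-coated: 319 × 3/4 = 239.25
  white-coated: 319 × 1/4 = 79.75
Contribution of white-coated: (78 − 79.75)² / 79.75 = 0.0384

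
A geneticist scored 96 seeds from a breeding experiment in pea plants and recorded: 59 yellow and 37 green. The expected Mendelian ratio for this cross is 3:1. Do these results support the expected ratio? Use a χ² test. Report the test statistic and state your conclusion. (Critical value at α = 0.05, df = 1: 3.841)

The 3:1 ratio has 4 parts, so with N = 96 the expected counts are:
  yellow: 96 × 3/4 = 72
  green: 96 × 1/4 = 24
χ² = Σ (O − E)² / E
  yellow: (59 − 72)² / 72 = 2.3472
  green: (37 − 24)² / 24 = 7.0417
χ² = 2.3472 + 7.0417 = 9.3889 ≈ 9.389
Degrees of freedom = 2 − 1 = 1; critical value at α = 0.05 is 3.841.
Since 9.389 > 3.841, we reject the null hypothesis — the data do not fit the 3:1 ratio.

9.389; not consistent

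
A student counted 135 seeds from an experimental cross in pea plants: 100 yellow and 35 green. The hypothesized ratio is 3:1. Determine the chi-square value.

Expected counts for N = 135 under a 3:1 ratio (total parts = 4):
  yellow: 135 × 3/4 = 101.25
  green: 135 × 1/4 = 33.75
χ² = Σ (O − E)² / E
  yellow: (100 − 101.25)² / 101.25 = 0.0154
  green: (35 − 33.75)² / 33.75 = 0.0463
χ² = 0.0154 + 0.0463 = 0.0617 ≈ 0.062

0.062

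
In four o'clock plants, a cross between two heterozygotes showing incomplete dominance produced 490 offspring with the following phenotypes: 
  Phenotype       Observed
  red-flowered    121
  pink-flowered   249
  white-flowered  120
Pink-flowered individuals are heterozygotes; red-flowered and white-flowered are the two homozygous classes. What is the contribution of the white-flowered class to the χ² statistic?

0.051

With incomplete dominance, a heterozygote × heterozygote cross gives a 1:2:1 phenotypic ratio.
Expected counts for N = 490 under a 1:2:1 ratio (total parts = 4):
  red-flowered: 490 × 1/4 = 122.5
  pink-flowered: 490 × 2/4 = 245
  white-flowered: 490 × 1/4 = 122.5
Contribution of white-flowered: (120 − 122.5)² / 122.5 = 0.0510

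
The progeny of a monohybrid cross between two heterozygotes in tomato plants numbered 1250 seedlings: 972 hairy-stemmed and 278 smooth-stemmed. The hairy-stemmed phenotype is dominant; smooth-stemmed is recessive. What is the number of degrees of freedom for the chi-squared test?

For a monohybrid cross between heterozygotes with complete dominance, the expected phenotypic ratio is 3:1.
A goodness-of-fit test with 2 phenotype classes has df = 2 − 1 = 1.

1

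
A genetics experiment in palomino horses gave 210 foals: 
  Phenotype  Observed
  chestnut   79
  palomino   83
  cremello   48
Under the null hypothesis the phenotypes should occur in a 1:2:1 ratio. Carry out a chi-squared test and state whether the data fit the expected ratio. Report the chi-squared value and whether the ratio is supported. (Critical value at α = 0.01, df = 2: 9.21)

18.371; not consistent

Expected counts for N = 210 under a 1:2:1 ratio (total parts = 4):
  chestnut: 210 × 1/4 = 52.5
  palomino: 210 × 2/4 = 105
  cremello: 210 × 1/4 = 52.5
χ² = Σ (O − E)² / E
  chestnut: (79 − 52.5)² / 52.5 = 13.3762
  palomino: (83 − 105)² / 105 = 4.6095
  cremello: (48 − 52.5)² / 52.5 = 0.3857
χ² = 13.3762 + 4.6095 + 0.3857 = 18.3714 ≈ 18.371
Degrees of freedom = 3 − 1 = 2; critical value at α = 0.01 is 9.21.
Since 18.371 > 9.21, we reject the null hypothesis — the data do not fit the 1:2:1 ratio.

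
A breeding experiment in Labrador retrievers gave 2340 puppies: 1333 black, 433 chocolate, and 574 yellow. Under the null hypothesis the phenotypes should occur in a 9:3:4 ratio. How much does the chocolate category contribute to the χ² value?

Under the 9:3:4 hypothesis (Σ ratio = 16, N = 2340):
  black: 2340 × 9/16 = 1316.25
  chocolate: 2340 × 3/16 = 438.75
  yellow: 2340 × 4/16 = 585
Contribution of chocolate: (433 − 438.75)² / 438.75 = 0.0754

0.075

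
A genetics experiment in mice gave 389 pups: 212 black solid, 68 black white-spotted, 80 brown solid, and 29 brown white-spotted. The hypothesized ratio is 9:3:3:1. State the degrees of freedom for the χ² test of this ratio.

3

A goodness-of-fit test with 4 phenotype classes has df = 4 − 1 = 3.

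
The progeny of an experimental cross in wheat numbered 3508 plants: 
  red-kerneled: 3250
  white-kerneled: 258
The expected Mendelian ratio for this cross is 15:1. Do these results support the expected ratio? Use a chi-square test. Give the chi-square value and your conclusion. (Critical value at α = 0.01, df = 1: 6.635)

7.305; not consistent

Total ratio parts = 16. Expected numbers out of 3508:
  red-kerneled: 3508 × 15/16 = 3288.75
  white-kerneled: 3508 × 1/16 = 219.25
χ² = Σ (O − E)² / E
  red-kerneled: (3250 − 3288.75)² / 3288.75 = 0.4566
  white-kerneled: (258 − 219.25)² / 219.25 = 6.8486
χ² = 0.4566 + 6.8486 = 7.3052 ≈ 7.305
Degrees of freedom = 2 − 1 = 1; critical value at α = 0.01 is 6.635.
Since 7.305 > 6.635, we reject the null hypothesis — the data do not fit the 15:1 ratio.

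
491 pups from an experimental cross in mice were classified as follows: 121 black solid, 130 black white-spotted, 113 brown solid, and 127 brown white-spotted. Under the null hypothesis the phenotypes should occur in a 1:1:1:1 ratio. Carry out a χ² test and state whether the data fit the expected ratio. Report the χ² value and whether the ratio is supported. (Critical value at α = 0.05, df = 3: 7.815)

Total ratio parts = 4. Expected numbers out of 491:
  black solid: 491 × 1/4 = 122.75
  black white-spotted: 491 × 1/4 = 122.75
  brown solid: 491 × 1/4 = 122.75
  brown white-spotted: 491 × 1/4 = 122.75
χ² = Σ (O − E)² / E
  black solid: (121 − 122.75)² / 122.75 = 0.0249
  black white-spotted: (130 − 122.75)² / 122.75 = 0.4282
  brown solid: (113 − 122.75)² / 122.75 = 0.7744
  brown white-spotted: (127 − 122.75)² / 122.75 = 0.1471
χ² = 0.0249 + 0.4282 + 0.7744 + 0.1471 = 1.3746 ≈ 1.375
Degrees of freedom = 4 − 1 = 3; critical value at α = 0.05 is 7.815.
Since 1.375 < 7.815, we fail to reject the null hypothesis — the data are consistent with the 1:1:1:1 ratio.

1.375; consistent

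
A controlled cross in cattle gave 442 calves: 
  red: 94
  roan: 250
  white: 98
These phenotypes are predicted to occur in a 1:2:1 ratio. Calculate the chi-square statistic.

7.683

The 1:2:1 ratio has 4 parts, so with N = 442 the expected counts are:
  red: 442 × 1/4 = 110.5
  roan: 442 × 2/4 = 221
  white: 442 × 1/4 = 110.5
χ² = Σ (O − E)² / E
  red: (94 − 110.5)² / 110.5 = 2.4638
  roan: (250 − 221)² / 221 = 3.8054
  white: (98 − 110.5)² / 110.5 = 1.4140
χ² = 2.4638 + 3.8054 + 1.4140 = 7.6832 ≈ 7.683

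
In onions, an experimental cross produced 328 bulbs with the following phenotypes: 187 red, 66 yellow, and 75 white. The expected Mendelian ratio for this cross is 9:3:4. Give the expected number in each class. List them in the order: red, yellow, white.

Under the 9:3:4 hypothesis (Σ ratio = 16, N = 328):
  red: 328 × 9/16 = 184.5
  yellow: 328 × 3/16 = 61.5
  white: 328 × 4/16 = 82

184.5, 61.5, 82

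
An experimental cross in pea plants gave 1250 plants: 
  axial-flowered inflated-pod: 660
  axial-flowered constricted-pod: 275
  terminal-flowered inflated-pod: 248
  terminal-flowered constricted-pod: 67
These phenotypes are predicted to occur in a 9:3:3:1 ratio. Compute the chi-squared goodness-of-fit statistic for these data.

12.063

Expected counts for N = 1250 under a 9:3:3:1 ratio (total parts = 16):
  axial-flowered inflated-pod: 1250 × 9/16 = 703.125
  axial-flowered constricted-pod: 1250 × 3/16 = 234.375
  terminal-flowered inflated-pod: 1250 × 3/16 = 234.375
  terminal-flowered constricted-pod: 1250 × 1/16 = 78.125
χ² = Σ (O − E)² / E
  axial-flowered inflated-pod: (660 − 703.125)² / 703.125 = 2.6450
  axial-flowered constricted-pod: (275 − 234.375)² / 234.375 = 7.0417
  terminal-flowered inflated-pod: (248 − 234.375)² / 234.375 = 0.7921
  terminal-flowered constricted-pod: (67 − 78.125)² / 78.125 = 1.5842
χ² = 2.6450 + 7.0417 + 0.7921 + 1.5842 = 12.063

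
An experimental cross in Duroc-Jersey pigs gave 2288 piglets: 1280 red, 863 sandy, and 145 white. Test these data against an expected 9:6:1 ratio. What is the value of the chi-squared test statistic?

0.095

Total ratio parts = 16. Expected numbers out of 2288:
  red: 2288 × 9/16 = 1287
  sandy: 2288 × 6/16 = 858
  white: 2288 × 1/16 = 143
χ² = Σ (O − E)² / E
  red: (1280 − 1287)² / 1287 = 0.0381
  sandy: (863 − 858)² / 858 = 0.0291
  white: (145 − 143)² / 143 = 0.0280
χ² = 0.0381 + 0.0291 + 0.0280 = 0.0952 ≈ 0.095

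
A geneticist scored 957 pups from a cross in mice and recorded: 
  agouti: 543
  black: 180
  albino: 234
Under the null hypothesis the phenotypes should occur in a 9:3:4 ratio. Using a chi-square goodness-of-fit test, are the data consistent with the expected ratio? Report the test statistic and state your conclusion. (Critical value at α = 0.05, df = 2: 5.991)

The 9:3:4 ratio has 16 parts, so with N = 957 the expected counts are:
  agouti: 957 × 9/16 = 538.3125
  black: 957 × 3/16 = 179.4375
  albino: 957 × 4/16 = 239.25
χ² = Σ (O − E)² / E
  agouti: (543 − 538.3125)² / 538.3125 = 0.0408
  black: (180 − 179.4375)² / 179.4375 = 0.0018
  albino: (234 − 239.25)² / 239.25 = 0.1152
χ² = 0.0408 + 0.0018 + 0.1152 = 0.1578 ≈ 0.158
Degrees of freedom = 3 − 1 = 2; critical value at α = 0.05 is 5.991.
Since 0.158 < 5.991, we fail to reject the null hypothesis — the data are consistent with the 9:3:4 ratio.

0.158; consistent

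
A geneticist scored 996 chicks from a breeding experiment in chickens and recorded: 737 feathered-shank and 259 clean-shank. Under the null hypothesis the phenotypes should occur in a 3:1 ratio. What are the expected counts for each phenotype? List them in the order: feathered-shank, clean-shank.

747, 249

Total ratio parts = 4. Expected numbers out of 996:
  feathered-shank: 996 × 3/4 = 747
  clean-shank: 996 × 1/4 = 249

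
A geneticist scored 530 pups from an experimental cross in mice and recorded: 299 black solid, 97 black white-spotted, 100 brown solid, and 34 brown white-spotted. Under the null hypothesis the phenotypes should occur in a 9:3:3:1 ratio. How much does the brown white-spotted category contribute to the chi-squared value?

Under the 9:3:3:1 hypothesis (Σ ratio = 16, N = 530):
  black solid: 530 × 9/16 = 298.125
  black white-spotted: 530 × 3/16 = 99.375
  brown solid: 530 × 3/16 = 99.375
  brown white-spotted: 530 × 1/16 = 33.125
Contribution of brown white-spotted: (34 − 33.125)² / 33.125 = 0.0231

0.023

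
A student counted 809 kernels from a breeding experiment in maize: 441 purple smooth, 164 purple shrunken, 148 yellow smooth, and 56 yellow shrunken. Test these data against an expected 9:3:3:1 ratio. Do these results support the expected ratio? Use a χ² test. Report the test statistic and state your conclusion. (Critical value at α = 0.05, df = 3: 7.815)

2.108; consistent

Total ratio parts = 16. Expected numbers out of 809:
  purple smooth: 809 × 9/16 = 455.0625
  purple shrunken: 809 × 3/16 = 151.6875
  yellow smooth: 809 × 3/16 = 151.6875
  yellow shrunken: 809 × 1/16 = 50.5625
χ² = Σ (O − E)² / E
  purple smooth: (441 − 455.0625)² / 455.0625 = 0.4346
  purple shrunken: (164 − 151.6875)² / 151.6875 = 0.9994
  yellow smooth: (148 − 151.6875)² / 151.6875 = 0.0896
  yellow shrunken: (56 − 50.5625)² / 50.5625 = 0.5847
χ² = 0.4346 + 0.9994 + 0.0896 + 0.5847 = 2.1083 ≈ 2.108
Degrees of freedom = 4 − 1 = 3; critical value at α = 0.05 is 7.815.
Since 2.108 < 7.815, we fail to reject the null hypothesis — the data are consistent with the 9:3:3:1 ratio.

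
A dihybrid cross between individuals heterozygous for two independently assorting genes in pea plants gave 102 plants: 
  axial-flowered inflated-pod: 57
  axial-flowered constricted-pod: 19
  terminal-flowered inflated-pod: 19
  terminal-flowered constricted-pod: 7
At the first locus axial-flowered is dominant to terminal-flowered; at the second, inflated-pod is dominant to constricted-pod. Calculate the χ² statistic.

A dihybrid F₂ with independent assortment and complete dominance at both loci gives a 9:3:3:1 phenotypic ratio.
Under the 9:3:3:1 hypothesis (Σ ratio = 16, N = 102):
  axial-flowered inflated-pod: 102 × 9/16 = 57.375
  axial-flowered constricted-pod: 102 × 3/16 = 19.125
  terminal-flowered inflated-pod: 102 × 3/16 = 19.125
  terminal-flowered constricted-pod: 102 × 1/16 = 6.375
χ² = Σ (O − E)² / E
  axial-flowered inflated-pod: (57 − 57.375)² / 57.375 = 0.0025
  axial-flowered constricted-pod: (19 − 19.125)² / 19.125 = 0.0008
  terminal-flowered inflated-pod: (19 − 19.125)² / 19.125 = 0.0008
  terminal-flowered constricted-pod: (7 − 6.375)² / 6.375 = 0.0613
χ² = 0.0025 + 0.0008 + 0.0008 + 0.0613 = 0.0654 ≈ 0.065

0.065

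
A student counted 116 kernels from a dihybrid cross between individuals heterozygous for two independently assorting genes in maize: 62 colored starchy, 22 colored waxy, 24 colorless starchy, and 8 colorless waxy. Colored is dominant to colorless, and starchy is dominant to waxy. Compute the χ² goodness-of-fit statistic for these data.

0.475

A dihybrid F₂ with independent assortment and complete dominance at both loci gives a 9:3:3:1 phenotypic ratio.
Expected counts for N = 116 under a 9:3:3:1 ratio (total parts = 16):
  colored starchy: 116 × 9/16 = 65.25
  colored waxy: 116 × 3/16 = 21.75
  colorless starchy: 116 × 3/16 = 21.75
  colorless waxy: 116 × 1/16 = 7.25
χ² = Σ (O − E)² / E
  colored starchy: (62 − 65.25)² / 65.25 = 0.1619
  colored waxy: (22 − 21.75)² / 21.75 = 0.0029
  colorless starchy: (24 − 21.75)² / 21.75 = 0.2328
  colorless waxy: (8 − 7.25)² / 7.25 = 0.0776
χ² = 0.1619 + 0.0029 + 0.2328 + 0.0776 = 0.4752 ≈ 0.475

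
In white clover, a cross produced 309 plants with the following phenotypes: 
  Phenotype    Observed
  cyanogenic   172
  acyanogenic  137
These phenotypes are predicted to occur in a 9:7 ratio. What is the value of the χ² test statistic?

0.043

Under the 9:7 hypothesis (Σ ratio = 16, N = 309):
  cyanogenic: 309 × 9/16 = 173.8125
  acyanogenic: 309 × 7/16 = 135.1875
χ² = Σ (O − E)² / E
  cyanogenic: (172 − 173.8125)² / 173.8125 = 0.0189
  acyanogenic: (137 − 135.1875)² / 135.1875 = 0.0243
χ² = 0.0189 + 0.0243 = 0.0432 ≈ 0.043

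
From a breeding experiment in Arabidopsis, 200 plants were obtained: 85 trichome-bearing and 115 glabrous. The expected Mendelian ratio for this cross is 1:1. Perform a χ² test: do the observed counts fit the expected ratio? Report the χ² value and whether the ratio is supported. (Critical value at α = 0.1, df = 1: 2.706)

4.500; not consistent

Total ratio parts = 2. Expected numbers out of 200:
  trichome-bearing: 200 × 1/2 = 100
  glabrous: 200 × 1/2 = 100
χ² = Σ (O − E)² / E
  trichome-bearing: (85 − 100)² / 100 = 2.2500
  glabrous: (115 − 100)² / 100 = 2.2500
χ² = 2.2500 + 2.2500 = 4.500
Degrees of freedom = 2 − 1 = 1; critical value at α = 0.1 is 2.706.
Since 4.500 > 2.706, we reject the null hypothesis — the data do not fit the 1:1 ratio.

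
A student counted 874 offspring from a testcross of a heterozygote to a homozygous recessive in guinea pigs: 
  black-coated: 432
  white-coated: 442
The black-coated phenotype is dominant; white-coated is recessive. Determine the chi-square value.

0.114

A testcross of a heterozygote (Aa × aa) gives a 1:1 phenotypic ratio.
Expected counts for N = 874 under a 1:1 ratio (total parts = 2):
  black-coated: 874 × 1/2 = 437
  white-coated: 874 × 1/2 = 437
χ² = Σ (O − E)² / E
  black-coated: (432 − 437)² / 437 = 0.0572
  white-coated: (442 − 437)² / 437 = 0.0572
χ² = 0.0572 + 0.0572 = 0.1144 ≈ 0.114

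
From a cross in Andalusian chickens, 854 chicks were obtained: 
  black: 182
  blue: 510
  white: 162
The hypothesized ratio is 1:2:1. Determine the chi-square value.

33.204

The 1:2:1 ratio has 4 parts, so with N = 854 the expected counts are:
  black: 854 × 1/4 = 213.5
  blue: 854 × 2/4 = 427
  white: 854 × 1/4 = 213.5
χ² = Σ (O − E)² / E
  black: (182 − 213.5)² / 213.5 = 4.6475
  blue: (510 − 427)² / 427 = 16.1335
  white: (162 − 213.5)² / 213.5 = 12.4227
χ² = 4.6475 + 16.1335 + 12.4227 = 33.2037 ≈ 33.204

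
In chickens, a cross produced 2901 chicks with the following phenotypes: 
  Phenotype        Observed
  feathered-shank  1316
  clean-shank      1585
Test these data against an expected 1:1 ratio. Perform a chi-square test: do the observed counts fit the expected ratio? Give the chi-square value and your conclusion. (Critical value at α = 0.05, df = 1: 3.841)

Expected counts for N = 2901 under a 1:1 ratio (total parts = 2):
  feathered-shank: 2901 × 1/2 = 1450.5
  clean-shank: 2901 × 1/2 = 1450.5
χ² = Σ (O − E)² / E
  feathered-shank: (1316 − 1450.5)² / 1450.5 = 12.4717
  clean-shank: (1585 − 1450.5)² / 1450.5 = 12.4717
χ² = 12.4717 + 12.4717 = 24.9434 ≈ 24.943
Degrees of freedom = 2 − 1 = 1; critical value at α = 0.05 is 3.841.
Since 24.943 > 3.841, we reject the null hypothesis — the data do not fit the 1:1 ratio.

24.943; not consistent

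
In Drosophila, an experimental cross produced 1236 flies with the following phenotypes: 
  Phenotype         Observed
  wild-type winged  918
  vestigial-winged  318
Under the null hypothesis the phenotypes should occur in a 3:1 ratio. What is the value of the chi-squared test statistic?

0.350

Total ratio parts = 4. Expected numbers out of 1236:
  wild-type winged: 1236 × 3/4 = 927
  vestigial-winged: 1236 × 1/4 = 309
χ² = Σ (O − E)² / E
  wild-type winged: (918 − 927)² / 927 = 0.0874
  vestigial-winged: (318 − 309)² / 309 = 0.2621
χ² = 0.0874 + 0.2621 = 0.3495 ≈ 0.350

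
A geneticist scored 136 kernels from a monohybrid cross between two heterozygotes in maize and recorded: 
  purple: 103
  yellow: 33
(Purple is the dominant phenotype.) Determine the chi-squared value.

For a monohybrid cross between heterozygotes with complete dominance, the expected phenotypic ratio is 3:1.
Total ratio parts = 4. Expected numbers out of 136:
  purple: 136 × 3/4 = 102
  yellow: 136 × 1/4 = 34
χ² = Σ (O − E)² / E
  purple: (103 − 102)² / 102 = 0.0098
  yellow: (33 − 34)² / 34 = 0.0294
χ² = 0.0098 + 0.0294 = 0.0392 ≈ 0.039

0.039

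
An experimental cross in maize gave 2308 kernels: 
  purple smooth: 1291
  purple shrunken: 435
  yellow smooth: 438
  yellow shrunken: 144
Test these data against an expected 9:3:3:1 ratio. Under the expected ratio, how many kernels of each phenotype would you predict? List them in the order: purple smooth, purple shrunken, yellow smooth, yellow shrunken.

1298.25, 432.75, 432.75, 144.25

Under the 9:3:3:1 hypothesis (Σ ratio = 16, N = 2308):
  purple smooth: 2308 × 9/16 = 1298.25
  purple shrunken: 2308 × 3/16 = 432.75
  yellow smooth: 2308 × 3/16 = 432.75
  yellow shrunken: 2308 × 1/16 = 144.25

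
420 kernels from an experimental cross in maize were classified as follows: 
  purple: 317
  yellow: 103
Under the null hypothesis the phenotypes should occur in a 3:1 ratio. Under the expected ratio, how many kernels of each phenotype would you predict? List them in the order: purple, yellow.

315, 105

Under the 3:1 hypothesis (Σ ratio = 4, N = 420):
  purple: 420 × 3/4 = 315
  yellow: 420 × 1/4 = 105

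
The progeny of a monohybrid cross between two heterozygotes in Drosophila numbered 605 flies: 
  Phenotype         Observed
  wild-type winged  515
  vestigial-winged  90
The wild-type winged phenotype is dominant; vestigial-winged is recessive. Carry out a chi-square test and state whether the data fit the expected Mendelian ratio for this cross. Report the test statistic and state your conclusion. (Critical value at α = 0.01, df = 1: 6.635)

33.072; not consistent

For a monohybrid cross between heterozygotes with complete dominance, the expected phenotypic ratio is 3:1.
Expected counts for N = 605 under a 3:1 ratio (total parts = 4):
  wild-type winged: 605 × 3/4 = 453.75
  vestigial-winged: 605 × 1/4 = 151.25
χ² = Σ (O − E)² / E
  wild-type winged: (515 − 453.75)² / 453.75 = 8.2679
  vestigial-winged: (90 − 151.25)² / 151.25 = 24.8037
χ² = 8.2679 + 24.8037 = 33.0716 ≈ 33.072
Degrees of freedom = 2 − 1 = 1; critical value at α = 0.01 is 6.635.
Since 33.072 > 6.635, we reject the null hypothesis — the data do not fit the 3:1 ratio.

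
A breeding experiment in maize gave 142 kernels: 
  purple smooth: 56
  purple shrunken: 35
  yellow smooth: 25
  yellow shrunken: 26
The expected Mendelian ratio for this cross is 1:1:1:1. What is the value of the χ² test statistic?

17.493

Total ratio parts = 4. Expected numbers out of 142:
  purple smooth: 142 × 1/4 = 35.5
  purple shrunken: 142 × 1/4 = 35.5
  yellow smooth: 142 × 1/4 = 35.5
  yellow shrunken: 142 × 1/4 = 35.5
χ² = Σ (O − E)² / E
  purple smooth: (56 − 35.5)² / 35.5 = 11.8380
  purple shrunken: (35 − 35.5)² / 35.5 = 0.0070
  yellow smooth: (25 − 35.5)² / 35.5 = 3.1056
  yellow shrunken: (26 − 35.5)² / 35.5 = 2.5423
χ² = 11.8380 + 0.0070 + 3.1056 + 2.5423 = 17.4929 ≈ 17.493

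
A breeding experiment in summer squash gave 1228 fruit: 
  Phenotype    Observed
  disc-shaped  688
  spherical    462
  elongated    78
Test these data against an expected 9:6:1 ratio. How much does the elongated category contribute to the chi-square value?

0.020

Expected counts for N = 1228 under a 9:6:1 ratio (total parts = 16):
  disc-shaped: 1228 × 9/16 = 690.75
  spherical: 1228 × 6/16 = 460.5
  elongated: 1228 × 1/16 = 76.75
Contribution of elongated: (78 − 76.75)² / 76.75 = 0.0204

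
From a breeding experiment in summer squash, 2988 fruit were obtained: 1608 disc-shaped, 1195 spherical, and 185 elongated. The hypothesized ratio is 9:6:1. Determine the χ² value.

8.119

Under the 9:6:1 hypothesis (Σ ratio = 16, N = 2988):
  disc-shaped: 2988 × 9/16 = 1680.75
  spherical: 2988 × 6/16 = 1120.5
  elongated: 2988 × 1/16 = 186.75
χ² = Σ (O − E)² / E
  disc-shaped: (1608 − 1680.75)² / 1680.75 = 3.1489
  spherical: (1195 − 1120.5)² / 1120.5 = 4.9534
  elongated: (185 − 186.75)² / 186.75 = 0.0164
χ² = 3.1489 + 4.9534 + 0.0164 = 8.1187 ≈ 8.119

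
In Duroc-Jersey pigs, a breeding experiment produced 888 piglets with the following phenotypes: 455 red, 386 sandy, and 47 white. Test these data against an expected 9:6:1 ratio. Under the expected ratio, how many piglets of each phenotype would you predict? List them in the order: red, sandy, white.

499.5, 333, 55.5

Under the 9:6:1 hypothesis (Σ ratio = 16, N = 888):
  red: 888 × 9/16 = 499.5
  sandy: 888 × 6/16 = 333
  white: 888 × 1/16 = 55.5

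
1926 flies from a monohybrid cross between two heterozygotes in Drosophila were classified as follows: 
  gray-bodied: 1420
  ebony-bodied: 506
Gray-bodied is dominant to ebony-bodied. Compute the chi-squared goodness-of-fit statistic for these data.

For a monohybrid cross between heterozygotes with complete dominance, the expected phenotypic ratio is 3:1.
The 3:1 ratio has 4 parts, so with N = 1926 the expected counts are:
  gray-bodied: 1926 × 3/4 = 1444.5
  ebony-bodied: 1926 × 1/4 = 481.5
χ² = Σ (O − E)² / E
  gray-bodied: (1420 − 1444.5)² / 1444.5 = 0.4155
  ebony-bodied: (506 − 481.5)² / 481.5 = 1.2466
χ² = 0.4155 + 1.2466 = 1.6621 ≈ 1.662

1.662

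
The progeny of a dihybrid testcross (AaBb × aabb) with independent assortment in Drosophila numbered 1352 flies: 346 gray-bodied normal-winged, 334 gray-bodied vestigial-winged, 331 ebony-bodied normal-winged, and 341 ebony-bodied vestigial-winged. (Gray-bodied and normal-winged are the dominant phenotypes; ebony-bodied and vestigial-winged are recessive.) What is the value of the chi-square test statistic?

0.408

A dihybrid testcross with independent assortment gives a 1:1:1:1 ratio.
Total ratio parts = 4. Expected numbers out of 1352:
  gray-bodied normal-winged: 1352 × 1/4 = 338
  gray-bodied vestigial-winged: 1352 × 1/4 = 338
  ebony-bodied normal-winged: 1352 × 1/4 = 338
  ebony-bodied vestigial-winged: 1352 × 1/4 = 338
χ² = Σ (O − E)² / E
  gray-bodied normal-winged: (346 − 338)² / 338 = 0.1893
  gray-bodied vestigial-winged: (334 − 338)² / 338 = 0.0473
  ebony-bodied normal-winged: (331 − 338)² / 338 = 0.1450
  ebony-bodied vestigial-winged: (341 − 338)² / 338 = 0.0266
χ² = 0.1893 + 0.0473 + 0.1450 + 0.0266 = 0.4082 ≈ 0.408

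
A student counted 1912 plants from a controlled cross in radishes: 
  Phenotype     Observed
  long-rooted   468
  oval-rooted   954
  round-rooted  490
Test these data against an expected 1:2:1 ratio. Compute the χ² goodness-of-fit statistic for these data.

0.515

The 1:2:1 ratio has 4 parts, so with N = 1912 the expected counts are:
  long-rooted: 1912 × 1/4 = 478
  oval-rooted: 1912 × 2/4 = 956
  round-rooted: 1912 × 1/4 = 478
χ² = Σ (O − E)² / E
  long-rooted: (468 − 478)² / 478 = 0.2092
  oval-rooted: (954 − 956)² / 956 = 0.0042
  round-rooted: (490 − 478)² / 478 = 0.3013
χ² = 0.2092 + 0.0042 + 0.3013 = 0.5147 ≈ 0.515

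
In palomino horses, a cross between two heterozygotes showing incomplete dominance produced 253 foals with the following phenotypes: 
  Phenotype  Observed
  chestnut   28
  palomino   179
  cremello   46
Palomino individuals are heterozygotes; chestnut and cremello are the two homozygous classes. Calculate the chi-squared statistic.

With incomplete dominance, a heterozygote × heterozygote cross gives a 1:2:1 phenotypic ratio.
Expected counts for N = 253 under a 1:2:1 ratio (total parts = 4):
  chestnut: 253 × 1/4 = 63.25
  palomino: 253 × 2/4 = 126.5
  cremello: 253 × 1/4 = 63.25
χ² = Σ (O − E)² / E
  chestnut: (28 − 63.25)² / 63.25 = 19.6453
  palomino: (179 − 126.5)² / 126.5 = 21.7885
  cremello: (46 − 63.25)² / 63.25 = 4.7045
χ² = 19.6453 + 21.7885 + 4.7045 = 46.1383 ≈ 46.138

46.138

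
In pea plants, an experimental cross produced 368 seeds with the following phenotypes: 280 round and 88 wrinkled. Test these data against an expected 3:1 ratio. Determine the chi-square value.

0.232

Expected counts for N = 368 under a 3:1 ratio (total parts = 4):
  round: 368 × 3/4 = 276
  wrinkled: 368 × 1/4 = 92
χ² = Σ (O − E)² / E
  round: (280 − 276)² / 276 = 0.0580
  wrinkled: (88 − 92)² / 92 = 0.1739
χ² = 0.0580 + 0.1739 = 0.2319 ≈ 0.232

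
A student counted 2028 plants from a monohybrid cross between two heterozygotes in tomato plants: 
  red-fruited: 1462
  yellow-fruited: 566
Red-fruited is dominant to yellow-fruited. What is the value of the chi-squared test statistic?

9.155

For a monohybrid cross between heterozygotes with complete dominance, the expected phenotypic ratio is 3:1.
Total ratio parts = 4. Expected numbers out of 2028:
  red-fruited: 2028 × 3/4 = 1521
  yellow-fruited: 2028 × 1/4 = 507
χ² = Σ (O − E)² / E
  red-fruited: (1462 − 1521)² / 1521 = 2.2886
  yellow-fruited: (566 − 507)² / 507 = 6.8659
χ² = 2.2886 + 6.8659 = 9.1545 ≈ 9.155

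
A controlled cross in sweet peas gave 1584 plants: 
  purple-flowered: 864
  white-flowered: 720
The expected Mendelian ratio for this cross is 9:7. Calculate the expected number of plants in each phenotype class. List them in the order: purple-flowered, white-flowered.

891, 693

The 9:7 ratio has 16 parts, so with N = 1584 the expected counts are:
  purple-flowered: 1584 × 9/16 = 891
  white-flowered: 1584 × 7/16 = 693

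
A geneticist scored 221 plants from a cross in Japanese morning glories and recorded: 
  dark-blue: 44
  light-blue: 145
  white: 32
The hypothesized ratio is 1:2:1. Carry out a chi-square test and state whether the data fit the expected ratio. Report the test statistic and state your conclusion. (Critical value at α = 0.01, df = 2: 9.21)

22.846; not consistent

Total ratio parts = 4. Expected numbers out of 221:
  dark-blue: 221 × 1/4 = 55.25
  light-blue: 221 × 2/4 = 110.5
  white: 221 × 1/4 = 55.25
χ² = Σ (O − E)² / E
  dark-blue: (44 − 55.25)² / 55.25 = 2.2907
  light-blue: (145 − 110.5)² / 110.5 = 10.7715
  white: (32 − 55.25)² / 55.25 = 9.7839
χ² = 2.2907 + 10.7715 + 9.7839 = 22.8461 ≈ 22.846
Degrees of freedom = 3 − 1 = 2; critical value at α = 0.01 is 9.21.
Since 22.846 > 9.21, we reject the null hypothesis — the data do not fit the 1:2:1 ratio.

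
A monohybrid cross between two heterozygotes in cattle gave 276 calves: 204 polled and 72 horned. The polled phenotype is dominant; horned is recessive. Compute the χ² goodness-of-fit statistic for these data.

0.174

For a monohybrid cross between heterozygotes with complete dominance, the expected phenotypic ratio is 3:1.
Total ratio parts = 4. Expected numbers out of 276:
  polled: 276 × 3/4 = 207
  horned: 276 × 1/4 = 69
χ² = Σ (O − E)² / E
  polled: (204 − 207)² / 207 = 0.0435
  horned: (72 − 69)² / 69 = 0.1304
χ² = 0.0435 + 0.1304 = 0.1739 ≈ 0.174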